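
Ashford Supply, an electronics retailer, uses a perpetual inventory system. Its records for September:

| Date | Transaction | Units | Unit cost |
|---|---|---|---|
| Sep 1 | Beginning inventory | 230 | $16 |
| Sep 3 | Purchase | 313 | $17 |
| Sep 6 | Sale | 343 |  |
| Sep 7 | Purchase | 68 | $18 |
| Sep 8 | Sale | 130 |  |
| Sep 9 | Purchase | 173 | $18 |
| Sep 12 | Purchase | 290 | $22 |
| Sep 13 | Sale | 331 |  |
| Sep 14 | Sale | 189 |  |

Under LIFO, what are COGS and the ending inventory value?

Sep 6, 343 sold [LIFO — newest first]: 313 @ $17 + 30 @ $16 = $5,801
Sep 8, 130 sold [LIFO — newest first]: 68 @ $18 + 62 @ $16 = $2,216
Sep 13, 331 sold [LIFO — newest first]: 290 @ $22 + 41 @ $18 = $7,118
Sep 14, 189 sold [LIFO — newest first]: 132 @ $18 + 57 @ $16 = $3,288
Total COGS = $5,801 + $2,216 + $7,118 + $3,288 = $18,423
Ending inventory: 81 @ $16 = $1,296
Check: goods available $19,719 = COGS $18,423 + ending $1,296

COGS = $18,423; ending inventory = $1,296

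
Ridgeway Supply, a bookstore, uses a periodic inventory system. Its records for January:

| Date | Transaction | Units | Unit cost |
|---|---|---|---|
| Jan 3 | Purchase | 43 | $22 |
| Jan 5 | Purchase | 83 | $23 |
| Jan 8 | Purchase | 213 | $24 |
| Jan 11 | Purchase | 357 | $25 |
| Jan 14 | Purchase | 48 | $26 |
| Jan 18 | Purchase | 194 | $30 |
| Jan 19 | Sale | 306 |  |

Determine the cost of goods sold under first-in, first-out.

Jan 19, 306 sold [FIFO — oldest first]: 43 @ $22 + 83 @ $23 + 180 @ $24 = $7,175
Ending inventory: 33 @ $24 + 357 @ $25 + 48 @ $26 + 194 @ $30 = $16,785

COGS = $7,175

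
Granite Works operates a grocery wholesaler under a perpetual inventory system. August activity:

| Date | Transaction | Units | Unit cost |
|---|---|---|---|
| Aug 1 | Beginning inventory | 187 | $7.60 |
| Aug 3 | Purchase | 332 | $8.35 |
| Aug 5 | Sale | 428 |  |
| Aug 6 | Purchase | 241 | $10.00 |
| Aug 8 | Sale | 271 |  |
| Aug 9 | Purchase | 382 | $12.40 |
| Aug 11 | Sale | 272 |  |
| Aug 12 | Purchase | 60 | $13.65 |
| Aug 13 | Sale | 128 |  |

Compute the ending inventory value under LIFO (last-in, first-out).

Aug 5, 428 sold [LIFO — newest first]: 332 @ $8.35 + 96 @ $7.60 = $3,501.80
Aug 8, 271 sold [LIFO — newest first]: 241 @ $10.00 + 30 @ $7.60 = $2,638.00
Aug 11, 272 sold [LIFO — newest first]: 272 @ $12.40 = $3,372.80
Aug 13, 128 sold [LIFO — newest first]: 60 @ $13.65 + 68 @ $12.40 = $1,662.20
Total COGS = $3,501.80 + $2,638.00 + $3,372.80 + $1,662.20 = $11,174.80
Ending inventory: 61 @ $7.60 + 42 @ $12.40 = $984.40

Ending inventory = $984.40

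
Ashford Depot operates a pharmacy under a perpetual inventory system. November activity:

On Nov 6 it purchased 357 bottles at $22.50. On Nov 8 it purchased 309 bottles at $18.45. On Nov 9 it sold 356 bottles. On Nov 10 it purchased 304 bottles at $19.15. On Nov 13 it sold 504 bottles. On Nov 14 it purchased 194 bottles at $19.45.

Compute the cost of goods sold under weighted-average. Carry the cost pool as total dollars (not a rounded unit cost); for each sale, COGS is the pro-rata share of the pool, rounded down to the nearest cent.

COGS = $17,366.95

After Nov 6: 357 on hand, pool $8,032.50 (≈ $22.5000 each)
After Nov 8: 666 on hand, pool $13,733.55 (≈ $20.6209 each)
Nov 9, sell 356: 356/666 × $13,733.55 → $7,341.05
After Nov 10: 614 on hand, pool $12,214.10 (≈ $19.8927 each)
Nov 13, sell 504: 504/614 × $12,214.10 → $10,025.90
After Nov 14: 304 on hand, pool $5,961.50 (≈ $19.6102 each)
Total COGS = $7,341.05 + $10,025.90 = $17,366.95
Ending inventory (cost pool remaining) = $5,961.50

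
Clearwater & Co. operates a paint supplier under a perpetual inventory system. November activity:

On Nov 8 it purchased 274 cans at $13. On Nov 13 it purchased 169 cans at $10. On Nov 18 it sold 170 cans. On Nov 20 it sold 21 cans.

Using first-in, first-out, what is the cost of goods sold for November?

Nov 18, 170 sold [FIFO — oldest first]: 170 @ $13 = $2,210
Nov 20, 21 sold [FIFO — oldest first]: 21 @ $13 = $273
Total COGS = $2,210 + $273 = $2,483
Ending inventory: 83 @ $13 + 169 @ $10 = $2,769
Check: goods available $5,252 = COGS $2,483 + ending $2,769

COGS = $2,483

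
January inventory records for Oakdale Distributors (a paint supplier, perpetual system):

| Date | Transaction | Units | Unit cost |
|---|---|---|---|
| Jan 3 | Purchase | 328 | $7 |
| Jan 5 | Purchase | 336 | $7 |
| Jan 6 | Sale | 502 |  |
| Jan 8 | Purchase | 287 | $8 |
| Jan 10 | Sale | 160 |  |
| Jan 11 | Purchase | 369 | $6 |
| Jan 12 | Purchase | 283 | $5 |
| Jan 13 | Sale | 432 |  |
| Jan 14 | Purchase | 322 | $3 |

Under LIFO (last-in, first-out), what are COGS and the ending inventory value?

COGS = $7,103; ending inventory = $4,436

Jan 6, 502 sold [LIFO — newest first]: 336 @ $7 + 166 @ $7 = $3,514
Jan 10, 160 sold [LIFO — newest first]: 160 @ $8 = $1,280
Jan 13, 432 sold [LIFO — newest first]: 283 @ $5 + 149 @ $6 = $2,309
Total COGS = $3,514 + $1,280 + $2,309 = $7,103
Ending inventory: 162 @ $7 + 127 @ $8 + 220 @ $6 + 322 @ $3 = $4,436
Check: goods available $11,539 = COGS $7,103 + ending $4,436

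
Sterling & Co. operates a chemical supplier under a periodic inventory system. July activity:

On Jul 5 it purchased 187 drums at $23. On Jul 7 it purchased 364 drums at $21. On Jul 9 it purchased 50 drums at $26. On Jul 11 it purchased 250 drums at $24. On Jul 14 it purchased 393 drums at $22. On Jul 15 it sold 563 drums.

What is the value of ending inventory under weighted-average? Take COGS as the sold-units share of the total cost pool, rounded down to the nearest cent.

Ending inventory = $15,268.31

Jul 15, sell 563: 563/1244 × $27,891.00 → $12,622.69
Ending inventory (cost pool remaining) = $15,268.31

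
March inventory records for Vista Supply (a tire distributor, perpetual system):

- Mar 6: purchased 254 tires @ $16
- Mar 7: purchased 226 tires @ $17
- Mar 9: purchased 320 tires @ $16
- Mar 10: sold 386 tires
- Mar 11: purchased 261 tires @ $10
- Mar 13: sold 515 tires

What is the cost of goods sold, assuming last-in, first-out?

COGS = $13,076

Mar 10, 386 sold [LIFO — newest first]: 320 @ $16 + 66 @ $17 = $6,242
Mar 13, 515 sold [LIFO — newest first]: 261 @ $10 + 160 @ $17 + 94 @ $16 = $6,834
Total COGS = $6,242 + $6,834 = $13,076
Ending inventory: 160 @ $16 = $2,560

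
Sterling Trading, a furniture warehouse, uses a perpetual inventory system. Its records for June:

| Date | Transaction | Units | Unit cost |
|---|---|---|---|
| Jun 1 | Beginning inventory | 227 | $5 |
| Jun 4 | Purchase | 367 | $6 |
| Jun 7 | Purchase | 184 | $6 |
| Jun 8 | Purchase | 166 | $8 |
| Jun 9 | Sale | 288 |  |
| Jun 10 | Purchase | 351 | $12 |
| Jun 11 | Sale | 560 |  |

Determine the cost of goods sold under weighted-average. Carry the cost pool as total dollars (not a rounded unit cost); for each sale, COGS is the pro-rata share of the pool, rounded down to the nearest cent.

COGS = $6,331.77

After Jun 1: 227 on hand, pool $1,135.00 (≈ $5.0000 each)
After Jun 4: 594 on hand, pool $3,337.00 (≈ $5.6178 each)
After Jun 7: 778 on hand, pool $4,441.00 (≈ $5.7082 each)
After Jun 8: 944 on hand, pool $5,769.00 (≈ $6.1112 each)
Jun 9, sell 288: 288/944 × $5,769.00 → $1,760.03
After Jun 10: 1007 on hand, pool $8,220.97 (≈ $8.1638 each)
Jun 11, sell 560: 560/1007 × $8,220.97 → $4,571.74
Total COGS = $1,760.03 + $4,571.74 = $6,331.77
Ending inventory (cost pool remaining) = $3,649.23
Check: goods available $9,981.00 = COGS $6,331.77 + ending $3,649.23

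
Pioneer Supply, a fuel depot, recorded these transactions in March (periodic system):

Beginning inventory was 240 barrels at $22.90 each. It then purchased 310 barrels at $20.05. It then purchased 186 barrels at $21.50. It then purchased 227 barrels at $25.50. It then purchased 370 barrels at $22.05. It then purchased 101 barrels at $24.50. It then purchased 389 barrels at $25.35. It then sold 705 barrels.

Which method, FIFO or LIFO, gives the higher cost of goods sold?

FIFO COGS: 240 @ $22.90 + 310 @ $20.05 + 155 @ $21.50 = $15,044.00
LIFO COGS: 389 @ $25.35 + 101 @ $24.50 + 215 @ $22.05 = $17,076.40

LIFO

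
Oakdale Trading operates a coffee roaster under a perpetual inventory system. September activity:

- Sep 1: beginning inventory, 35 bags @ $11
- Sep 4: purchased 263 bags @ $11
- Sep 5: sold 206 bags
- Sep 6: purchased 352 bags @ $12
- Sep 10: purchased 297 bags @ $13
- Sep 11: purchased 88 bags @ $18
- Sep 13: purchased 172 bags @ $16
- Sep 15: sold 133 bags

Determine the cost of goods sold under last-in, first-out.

COGS = $4,394

Sep 5, 206 sold [LIFO — newest first]: 206 @ $11 = $2,266
Sep 15, 133 sold [LIFO — newest first]: 133 @ $16 = $2,128
Total COGS = $2,266 + $2,128 = $4,394
Ending inventory: 35 @ $11 + 57 @ $11 + 352 @ $12 + 297 @ $13 + 88 @ $18 + 39 @ $16 = $11,305
Check: goods available $15,699 = COGS $4,394 + ending $11,305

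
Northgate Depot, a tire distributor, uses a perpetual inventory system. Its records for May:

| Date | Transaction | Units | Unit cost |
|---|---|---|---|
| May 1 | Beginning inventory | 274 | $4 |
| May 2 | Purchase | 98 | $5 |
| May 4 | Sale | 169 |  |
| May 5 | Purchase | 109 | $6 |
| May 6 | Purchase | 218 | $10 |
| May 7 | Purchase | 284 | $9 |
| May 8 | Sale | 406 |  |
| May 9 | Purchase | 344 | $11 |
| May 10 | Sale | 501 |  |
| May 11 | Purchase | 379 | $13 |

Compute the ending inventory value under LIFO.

May 4, 169 sold [LIFO — newest first]: 98 @ $5 + 71 @ $4 = $774
May 8, 406 sold [LIFO — newest first]: 284 @ $9 + 122 @ $10 = $3,776
May 10, 501 sold [LIFO — newest first]: 344 @ $11 + 96 @ $10 + 61 @ $6 = $5,110
Total COGS = $774 + $3,776 + $5,110 = $9,660
Ending inventory: 203 @ $4 + 48 @ $6 + 379 @ $13 = $6,027
Check: goods available $15,687 = COGS $9,660 + ending $6,027

Ending inventory = $6,027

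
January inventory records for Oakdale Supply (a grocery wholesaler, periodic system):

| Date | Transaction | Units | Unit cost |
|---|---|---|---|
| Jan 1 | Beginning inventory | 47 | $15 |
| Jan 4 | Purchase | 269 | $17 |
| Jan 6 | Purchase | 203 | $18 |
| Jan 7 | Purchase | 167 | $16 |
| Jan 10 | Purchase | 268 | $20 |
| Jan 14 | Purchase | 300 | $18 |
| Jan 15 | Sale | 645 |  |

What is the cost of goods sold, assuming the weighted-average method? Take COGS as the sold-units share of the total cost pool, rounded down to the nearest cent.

Jan 15, sell 645: 645/1254 × $22,364.00 → $11,503.01
Ending inventory (cost pool remaining) = $10,860.99

COGS = $11,503.01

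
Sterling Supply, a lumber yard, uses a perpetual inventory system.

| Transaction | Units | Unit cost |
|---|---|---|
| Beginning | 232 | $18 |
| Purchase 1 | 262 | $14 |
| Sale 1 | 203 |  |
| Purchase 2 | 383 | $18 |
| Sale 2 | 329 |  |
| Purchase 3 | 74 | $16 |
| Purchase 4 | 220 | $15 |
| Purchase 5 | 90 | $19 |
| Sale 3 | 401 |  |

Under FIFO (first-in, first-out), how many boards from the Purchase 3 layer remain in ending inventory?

Sale 1 (203) [FIFO — oldest first]: 203 @ $18 = $3,654
Sale 2 (329) [FIFO — oldest first]: 29 @ $18 + 262 @ $14 + 38 @ $18 = $4,874
Sale 3 (401) [FIFO — oldest first]: 345 @ $18 + 56 @ $16 = $7,106
Total COGS = $3,654 + $4,874 + $7,106 = $15,634
Ending inventory: 18 @ $16 + 220 @ $15 + 90 @ $19 = $5,298
Check: goods available $20,932 = COGS $15,634 + ending $5,298

18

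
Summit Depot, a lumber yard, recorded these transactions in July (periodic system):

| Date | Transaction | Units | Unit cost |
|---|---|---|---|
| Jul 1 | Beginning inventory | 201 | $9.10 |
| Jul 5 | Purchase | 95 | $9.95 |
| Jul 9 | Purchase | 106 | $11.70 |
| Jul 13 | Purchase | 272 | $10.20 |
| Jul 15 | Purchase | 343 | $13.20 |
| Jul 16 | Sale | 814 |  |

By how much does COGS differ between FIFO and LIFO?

$830.60

FIFO COGS: 201 @ $9.10 + 95 @ $9.95 + 106 @ $11.70 + 272 @ $10.20 + 140 @ $13.20 = $8,636.95
LIFO COGS: 343 @ $13.20 + 272 @ $10.20 + 106 @ $11.70 + 93 @ $9.95 = $9,467.55
Difference = |$8,636.95 − $9,467.55| = $830.60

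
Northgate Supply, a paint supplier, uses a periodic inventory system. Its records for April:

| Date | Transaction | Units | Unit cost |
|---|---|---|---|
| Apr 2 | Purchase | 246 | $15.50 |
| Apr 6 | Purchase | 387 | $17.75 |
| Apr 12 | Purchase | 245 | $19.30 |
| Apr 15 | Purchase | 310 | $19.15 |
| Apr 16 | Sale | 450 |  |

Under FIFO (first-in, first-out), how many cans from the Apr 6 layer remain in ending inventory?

183

Apr 16, 450 sold [FIFO — oldest first]: 246 @ $15.50 + 204 @ $17.75 = $7,434.00
Ending inventory: 183 @ $17.75 + 245 @ $19.30 + 310 @ $19.15 = $13,913.25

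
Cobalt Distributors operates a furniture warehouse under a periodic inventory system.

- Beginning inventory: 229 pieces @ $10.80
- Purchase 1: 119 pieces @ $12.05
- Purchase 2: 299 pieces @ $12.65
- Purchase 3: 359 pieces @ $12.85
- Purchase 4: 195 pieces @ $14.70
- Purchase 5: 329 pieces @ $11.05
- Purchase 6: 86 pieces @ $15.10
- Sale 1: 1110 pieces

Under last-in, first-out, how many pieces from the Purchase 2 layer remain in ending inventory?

Sale 1 (1110) [LIFO — newest first]: 86 @ $15.10 + 329 @ $11.05 + 195 @ $14.70 + 359 @ $12.85 + 141 @ $12.65 = $14,197.35
Ending inventory: 229 @ $10.80 + 119 @ $12.05 + 158 @ $12.65 = $5,905.85
Check: goods available $20,103.20 = COGS $14,197.35 + ending $5,905.85

158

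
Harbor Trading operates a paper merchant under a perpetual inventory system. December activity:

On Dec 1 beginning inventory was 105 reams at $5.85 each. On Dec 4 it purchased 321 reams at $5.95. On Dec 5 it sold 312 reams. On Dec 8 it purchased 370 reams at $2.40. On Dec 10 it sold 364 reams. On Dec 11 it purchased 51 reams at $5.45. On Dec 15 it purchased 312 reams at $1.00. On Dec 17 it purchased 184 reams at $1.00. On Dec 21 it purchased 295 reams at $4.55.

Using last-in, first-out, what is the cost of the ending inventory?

Ending inventory = $2,798.40

Dec 5, 312 sold [LIFO — newest first]: 312 @ $5.95 = $1,856.40
Dec 10, 364 sold [LIFO — newest first]: 364 @ $2.40 = $873.60
Total COGS = $1,856.40 + $873.60 = $2,730.00
Ending inventory: 105 @ $5.85 + 9 @ $5.95 + 6 @ $2.40 + 51 @ $5.45 + 312 @ $1.00 + 184 @ $1.00 + 295 @ $4.55 = $2,798.40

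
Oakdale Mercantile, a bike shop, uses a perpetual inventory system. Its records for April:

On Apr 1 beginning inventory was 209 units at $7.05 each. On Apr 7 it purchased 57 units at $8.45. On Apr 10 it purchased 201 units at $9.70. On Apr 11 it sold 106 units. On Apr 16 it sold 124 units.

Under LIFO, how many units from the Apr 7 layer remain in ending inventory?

28

Apr 11, 106 sold [LIFO — newest first]: 106 @ $9.70 = $1,028.20
Apr 16, 124 sold [LIFO — newest first]: 95 @ $9.70 + 29 @ $8.45 = $1,166.55
Total COGS = $1,028.20 + $1,166.55 = $2,194.75
Ending inventory: 209 @ $7.05 + 28 @ $8.45 = $1,710.05
Check: goods available $3,904.80 = COGS $2,194.75 + ending $1,710.05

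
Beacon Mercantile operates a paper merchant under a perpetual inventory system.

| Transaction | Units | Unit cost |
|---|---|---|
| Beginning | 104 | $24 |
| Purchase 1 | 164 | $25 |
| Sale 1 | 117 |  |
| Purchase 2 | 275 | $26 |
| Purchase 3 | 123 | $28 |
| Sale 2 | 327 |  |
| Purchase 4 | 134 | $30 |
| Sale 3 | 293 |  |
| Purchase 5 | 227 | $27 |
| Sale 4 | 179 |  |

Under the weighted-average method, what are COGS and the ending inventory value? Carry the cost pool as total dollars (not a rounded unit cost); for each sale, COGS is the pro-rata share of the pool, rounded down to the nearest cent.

After Beginning: 104 on hand, pool $2,496.00 (≈ $24.0000 each)
After Purchase 1: 268 on hand, pool $6,596.00 (≈ $24.6119 each)
Sale 1, sell 117: 117/268 × $6,596.00 → $2,879.59
After Purchase 2: 426 on hand, pool $10,866.41 (≈ $25.5080 each)
After Purchase 3: 549 on hand, pool $14,310.41 (≈ $26.0663 each)
Sale 2, sell 327: 327/549 × $14,310.41 → $8,523.68
After Purchase 4: 356 on hand, pool $9,806.73 (≈ $27.5470 each)
Sale 3, sell 293: 293/356 × $9,806.73 → $8,071.26
After Purchase 5: 290 on hand, pool $7,864.47 (≈ $27.1189 each)
Sale 4, sell 179: 179/290 × $7,864.47 → $4,854.27
Total COGS = $2,879.59 + $8,523.68 + $8,071.26 + $4,854.27 = $24,328.80
Ending inventory (cost pool remaining) = $3,010.20

COGS = $24,328.80; ending inventory = $3,010.20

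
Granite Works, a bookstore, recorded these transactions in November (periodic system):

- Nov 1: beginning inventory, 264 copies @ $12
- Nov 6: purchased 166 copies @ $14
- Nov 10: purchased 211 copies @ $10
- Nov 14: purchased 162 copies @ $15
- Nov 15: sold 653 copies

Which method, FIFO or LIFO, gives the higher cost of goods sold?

LIFO

FIFO COGS: 264 @ $12 + 166 @ $14 + 211 @ $10 + 12 @ $15 = $7,782
LIFO COGS: 162 @ $15 + 211 @ $10 + 166 @ $14 + 114 @ $12 = $8,232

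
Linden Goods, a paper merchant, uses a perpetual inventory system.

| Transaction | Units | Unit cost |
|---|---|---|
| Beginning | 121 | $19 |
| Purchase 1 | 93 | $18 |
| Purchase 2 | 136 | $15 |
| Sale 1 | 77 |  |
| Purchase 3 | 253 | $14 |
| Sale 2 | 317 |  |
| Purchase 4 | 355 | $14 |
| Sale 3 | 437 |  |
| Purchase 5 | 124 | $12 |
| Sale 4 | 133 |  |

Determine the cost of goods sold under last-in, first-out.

COGS = $13,771

Sale 1 (77) [LIFO — newest first]: 77 @ $15 = $1,155
Sale 2 (317) [LIFO — newest first]: 253 @ $14 + 59 @ $15 + 5 @ $18 = $4,517
Sale 3 (437) [LIFO — newest first]: 355 @ $14 + 82 @ $18 = $6,446
Sale 4 (133) [LIFO — newest first]: 124 @ $12 + 6 @ $18 + 3 @ $19 = $1,653
Total COGS = $1,155 + $4,517 + $6,446 + $1,653 = $13,771
Ending inventory: 118 @ $19 = $2,242
Check: goods available $16,013 = COGS $13,771 + ending $2,242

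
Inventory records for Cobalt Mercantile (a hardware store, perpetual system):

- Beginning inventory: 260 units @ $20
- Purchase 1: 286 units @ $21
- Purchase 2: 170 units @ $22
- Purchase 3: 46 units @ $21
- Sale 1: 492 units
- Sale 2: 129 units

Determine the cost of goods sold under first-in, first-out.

COGS = $12,856

Sale 1 (492) [FIFO — oldest first]: 260 @ $20 + 232 @ $21 = $10,072
Sale 2 (129) [FIFO — oldest first]: 54 @ $21 + 75 @ $22 = $2,784
Total COGS = $10,072 + $2,784 = $12,856
Ending inventory: 95 @ $22 + 46 @ $21 = $3,056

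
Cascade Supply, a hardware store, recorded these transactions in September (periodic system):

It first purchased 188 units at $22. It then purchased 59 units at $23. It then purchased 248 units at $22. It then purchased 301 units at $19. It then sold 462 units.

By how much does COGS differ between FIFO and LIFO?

$962

FIFO COGS: 188 @ $22 + 59 @ $23 + 215 @ $22 = $10,223
LIFO COGS: 301 @ $19 + 161 @ $22 = $9,261
Difference = |$10,223 − $9,261| = $962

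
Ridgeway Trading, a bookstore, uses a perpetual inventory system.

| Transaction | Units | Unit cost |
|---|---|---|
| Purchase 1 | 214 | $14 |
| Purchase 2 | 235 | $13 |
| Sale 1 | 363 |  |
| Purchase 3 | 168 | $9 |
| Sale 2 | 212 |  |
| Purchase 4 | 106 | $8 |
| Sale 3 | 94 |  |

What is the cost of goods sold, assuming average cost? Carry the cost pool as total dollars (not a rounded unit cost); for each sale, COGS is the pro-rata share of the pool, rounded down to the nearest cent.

COGS = $7,940.44

After Purchase 1: 214 on hand, pool $2,996.00 (≈ $14.0000 each)
After Purchase 2: 449 on hand, pool $6,051.00 (≈ $13.4766 each)
Sale 1, sell 363: 363/449 × $6,051.00 → $4,892.01
After Purchase 3: 254 on hand, pool $2,670.99 (≈ $10.5157 each)
Sale 2, sell 212: 212/254 × $2,670.99 → $2,229.33
After Purchase 4: 148 on hand, pool $1,289.66 (≈ $8.7139 each)
Sale 3, sell 94: 94/148 × $1,289.66 → $819.10
Total COGS = $4,892.01 + $2,229.33 + $819.10 = $7,940.44
Ending inventory (cost pool remaining) = $470.56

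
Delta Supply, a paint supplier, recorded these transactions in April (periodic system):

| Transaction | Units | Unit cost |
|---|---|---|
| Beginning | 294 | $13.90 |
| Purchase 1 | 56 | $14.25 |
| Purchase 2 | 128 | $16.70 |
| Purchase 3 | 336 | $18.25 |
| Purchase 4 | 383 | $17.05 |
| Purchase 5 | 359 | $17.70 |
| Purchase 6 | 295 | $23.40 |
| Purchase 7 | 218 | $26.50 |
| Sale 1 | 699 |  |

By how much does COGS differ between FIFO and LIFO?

$4,916.75

FIFO COGS: 294 @ $13.90 + 56 @ $14.25 + 128 @ $16.70 + 221 @ $18.25 = $11,055.45
LIFO COGS: 218 @ $26.50 + 295 @ $23.40 + 186 @ $17.70 = $15,972.20
Difference = |$11,055.45 − $15,972.20| = $4,916.75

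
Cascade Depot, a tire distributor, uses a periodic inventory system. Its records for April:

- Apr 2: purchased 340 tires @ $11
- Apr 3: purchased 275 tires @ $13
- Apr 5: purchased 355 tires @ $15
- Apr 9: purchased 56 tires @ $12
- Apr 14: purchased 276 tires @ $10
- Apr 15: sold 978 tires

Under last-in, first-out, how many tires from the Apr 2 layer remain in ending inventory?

324

Apr 15, 978 sold [LIFO — newest first]: 276 @ $10 + 56 @ $12 + 355 @ $15 + 275 @ $13 + 16 @ $11 = $12,508
Ending inventory: 324 @ $11 = $3,564
Check: goods available $16,072 = COGS $12,508 + ending $3,564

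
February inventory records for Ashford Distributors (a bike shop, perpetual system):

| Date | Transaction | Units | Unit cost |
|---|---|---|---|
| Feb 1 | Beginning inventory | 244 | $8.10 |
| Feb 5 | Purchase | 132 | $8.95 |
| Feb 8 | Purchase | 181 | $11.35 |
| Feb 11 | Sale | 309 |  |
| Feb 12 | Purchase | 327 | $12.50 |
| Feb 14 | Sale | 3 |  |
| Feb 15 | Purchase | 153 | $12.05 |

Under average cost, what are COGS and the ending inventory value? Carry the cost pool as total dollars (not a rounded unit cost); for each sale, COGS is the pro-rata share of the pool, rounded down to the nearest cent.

COGS = $2,924.90; ending inventory = $8,218.40

After Feb 1: 244 on hand, pool $1,976.40 (≈ $8.1000 each)
After Feb 5: 376 on hand, pool $3,157.80 (≈ $8.3984 each)
After Feb 8: 557 on hand, pool $5,212.15 (≈ $9.3575 each)
Feb 11, sell 309: 309/557 × $5,212.15 → $2,891.47
After Feb 12: 575 on hand, pool $6,408.18 (≈ $11.1447 each)
Feb 14, sell 3: 3/575 × $6,408.18 → $33.43
After Feb 15: 725 on hand, pool $8,218.40 (≈ $11.3357 each)
Total COGS = $2,891.47 + $33.43 = $2,924.90
Ending inventory (cost pool remaining) = $8,218.40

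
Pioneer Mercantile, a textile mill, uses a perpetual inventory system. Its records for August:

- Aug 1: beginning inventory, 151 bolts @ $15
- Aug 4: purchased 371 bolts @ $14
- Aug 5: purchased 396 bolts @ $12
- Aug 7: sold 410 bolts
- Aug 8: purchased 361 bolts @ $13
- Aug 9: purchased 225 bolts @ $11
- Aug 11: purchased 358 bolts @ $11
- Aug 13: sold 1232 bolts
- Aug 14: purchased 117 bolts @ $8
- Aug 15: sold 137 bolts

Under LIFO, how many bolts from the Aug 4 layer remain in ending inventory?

49

Aug 7, 410 sold [LIFO — newest first]: 396 @ $12 + 14 @ $14 = $4,948
Aug 13, 1232 sold [LIFO — newest first]: 358 @ $11 + 225 @ $11 + 361 @ $13 + 288 @ $14 = $15,138
Aug 15, 137 sold [LIFO — newest first]: 117 @ $8 + 20 @ $14 = $1,216
Total COGS = $4,948 + $15,138 + $1,216 = $21,302
Ending inventory: 151 @ $15 + 49 @ $14 = $2,951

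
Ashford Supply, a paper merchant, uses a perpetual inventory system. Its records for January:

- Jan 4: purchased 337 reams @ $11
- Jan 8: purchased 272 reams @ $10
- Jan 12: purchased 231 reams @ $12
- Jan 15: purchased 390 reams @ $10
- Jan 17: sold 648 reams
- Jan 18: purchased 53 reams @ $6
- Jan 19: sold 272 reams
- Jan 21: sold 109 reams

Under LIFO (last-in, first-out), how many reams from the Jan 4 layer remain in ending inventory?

254

Jan 17, 648 sold [LIFO — newest first]: 390 @ $10 + 231 @ $12 + 27 @ $10 = $6,942
Jan 19, 272 sold [LIFO — newest first]: 53 @ $6 + 219 @ $10 = $2,508
Jan 21, 109 sold [LIFO — newest first]: 26 @ $10 + 83 @ $11 = $1,173
Total COGS = $6,942 + $2,508 + $1,173 = $10,623
Ending inventory: 254 @ $11 = $2,794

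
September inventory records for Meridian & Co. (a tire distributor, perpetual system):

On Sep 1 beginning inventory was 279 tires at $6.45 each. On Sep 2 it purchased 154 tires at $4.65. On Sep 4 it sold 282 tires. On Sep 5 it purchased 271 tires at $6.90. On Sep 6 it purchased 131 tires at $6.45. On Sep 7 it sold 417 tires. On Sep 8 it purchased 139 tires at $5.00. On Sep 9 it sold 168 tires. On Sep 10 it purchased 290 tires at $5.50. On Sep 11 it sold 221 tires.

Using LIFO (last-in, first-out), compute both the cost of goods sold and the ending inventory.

COGS = $6,450.85; ending inventory = $1,069.65

Sep 4, 282 sold [LIFO — newest first]: 154 @ $4.65 + 128 @ $6.45 = $1,541.70
Sep 7, 417 sold [LIFO — newest first]: 131 @ $6.45 + 271 @ $6.90 + 15 @ $6.45 = $2,811.60
Sep 9, 168 sold [LIFO — newest first]: 139 @ $5.00 + 29 @ $6.45 = $882.05
Sep 11, 221 sold [LIFO — newest first]: 221 @ $5.50 = $1,215.50
Total COGS = $1,541.70 + $2,811.60 + $882.05 + $1,215.50 = $6,450.85
Ending inventory: 107 @ $6.45 + 69 @ $5.50 = $1,069.65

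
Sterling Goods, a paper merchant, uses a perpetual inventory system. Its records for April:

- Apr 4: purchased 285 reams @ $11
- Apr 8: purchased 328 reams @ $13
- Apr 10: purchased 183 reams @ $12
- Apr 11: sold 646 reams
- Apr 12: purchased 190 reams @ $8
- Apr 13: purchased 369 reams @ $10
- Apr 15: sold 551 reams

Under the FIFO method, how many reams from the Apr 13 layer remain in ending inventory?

158

Apr 11, 646 sold [FIFO — oldest first]: 285 @ $11 + 328 @ $13 + 33 @ $12 = $7,795
Apr 15, 551 sold [FIFO — oldest first]: 150 @ $12 + 190 @ $8 + 211 @ $10 = $5,430
Total COGS = $7,795 + $5,430 = $13,225
Ending inventory: 158 @ $10 = $1,580
Check: goods available $14,805 = COGS $13,225 + ending $1,580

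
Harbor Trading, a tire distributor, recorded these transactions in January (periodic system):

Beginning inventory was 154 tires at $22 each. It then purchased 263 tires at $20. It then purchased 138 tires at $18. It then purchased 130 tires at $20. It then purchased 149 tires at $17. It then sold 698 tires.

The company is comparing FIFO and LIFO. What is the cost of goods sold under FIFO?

FIFO COGS: 154 @ $22 + 263 @ $20 + 138 @ $18 + 130 @ $20 + 13 @ $17 = $13,953
LIFO COGS: 149 @ $17 + 130 @ $20 + 138 @ $18 + 263 @ $20 + 18 @ $22 = $13,273

COGS = $13,953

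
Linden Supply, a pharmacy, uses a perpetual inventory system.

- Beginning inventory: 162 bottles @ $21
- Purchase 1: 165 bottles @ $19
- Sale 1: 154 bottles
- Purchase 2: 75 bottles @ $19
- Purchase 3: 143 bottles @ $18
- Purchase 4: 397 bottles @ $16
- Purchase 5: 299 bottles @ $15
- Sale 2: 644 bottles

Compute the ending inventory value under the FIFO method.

Ending inventory = $6,789

Sale 1 (154) [FIFO — oldest first]: 154 @ $21 = $3,234
Sale 2 (644) [FIFO — oldest first]: 8 @ $21 + 165 @ $19 + 75 @ $19 + 143 @ $18 + 253 @ $16 = $11,350
Total COGS = $3,234 + $11,350 = $14,584
Ending inventory: 144 @ $16 + 299 @ $15 = $6,789
Check: goods available $21,373 = COGS $14,584 + ending $6,789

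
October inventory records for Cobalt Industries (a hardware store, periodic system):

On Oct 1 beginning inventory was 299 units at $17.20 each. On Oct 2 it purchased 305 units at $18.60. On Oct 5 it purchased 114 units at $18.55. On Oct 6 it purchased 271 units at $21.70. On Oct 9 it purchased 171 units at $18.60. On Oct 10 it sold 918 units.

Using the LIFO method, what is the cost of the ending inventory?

Ending inventory = $4,162.40

Oct 10, 918 sold [LIFO — newest first]: 171 @ $18.60 + 271 @ $21.70 + 114 @ $18.55 + 305 @ $18.60 + 57 @ $17.20 = $17,829.40
Ending inventory: 242 @ $17.20 = $4,162.40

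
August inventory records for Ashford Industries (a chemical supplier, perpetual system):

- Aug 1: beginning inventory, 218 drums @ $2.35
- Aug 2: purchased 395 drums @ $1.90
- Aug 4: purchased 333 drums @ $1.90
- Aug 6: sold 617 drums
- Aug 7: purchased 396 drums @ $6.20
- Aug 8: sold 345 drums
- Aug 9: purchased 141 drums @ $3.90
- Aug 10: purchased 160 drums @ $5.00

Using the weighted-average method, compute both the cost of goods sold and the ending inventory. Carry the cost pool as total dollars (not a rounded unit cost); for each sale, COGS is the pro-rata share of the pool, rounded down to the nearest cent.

After Aug 1: 218 on hand, pool $512.30 (≈ $2.3500 each)
After Aug 2: 613 on hand, pool $1,262.80 (≈ $2.0600 each)
After Aug 4: 946 on hand, pool $1,895.50 (≈ $2.0037 each)
Aug 6, sell 617: 617/946 × $1,895.50 → $1,236.28
After Aug 7: 725 on hand, pool $3,114.42 (≈ $4.2958 each)
Aug 8, sell 345: 345/725 × $3,114.42 → $1,482.03
After Aug 9: 521 on hand, pool $2,182.29 (≈ $4.1887 each)
After Aug 10: 681 on hand, pool $2,982.29 (≈ $4.3793 each)
Total COGS = $1,236.28 + $1,482.03 = $2,718.31
Ending inventory (cost pool remaining) = $2,982.29
Check: goods available $5,700.60 = COGS $2,718.31 + ending $2,982.29

COGS = $2,718.31; ending inventory = $2,982.29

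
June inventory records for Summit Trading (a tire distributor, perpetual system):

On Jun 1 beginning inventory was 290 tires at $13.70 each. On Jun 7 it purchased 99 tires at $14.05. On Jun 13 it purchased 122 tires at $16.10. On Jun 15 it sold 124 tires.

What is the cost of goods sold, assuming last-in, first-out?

COGS = $1,992.30

Jun 15, 124 sold [LIFO — newest first]: 122 @ $16.10 + 2 @ $14.05 = $1,992.30
Ending inventory: 290 @ $13.70 + 97 @ $14.05 = $5,335.85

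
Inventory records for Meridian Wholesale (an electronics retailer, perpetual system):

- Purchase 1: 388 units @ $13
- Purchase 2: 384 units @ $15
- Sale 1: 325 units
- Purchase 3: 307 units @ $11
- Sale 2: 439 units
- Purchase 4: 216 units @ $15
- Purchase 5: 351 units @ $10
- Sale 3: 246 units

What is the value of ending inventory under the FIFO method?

Ending inventory = $7,509

Sale 1 (325) [FIFO — oldest first]: 325 @ $13 = $4,225
Sale 2 (439) [FIFO — oldest first]: 63 @ $13 + 376 @ $15 = $6,459
Sale 3 (246) [FIFO — oldest first]: 8 @ $15 + 238 @ $11 = $2,738
Total COGS = $4,225 + $6,459 + $2,738 = $13,422
Ending inventory: 69 @ $11 + 216 @ $15 + 351 @ $10 = $7,509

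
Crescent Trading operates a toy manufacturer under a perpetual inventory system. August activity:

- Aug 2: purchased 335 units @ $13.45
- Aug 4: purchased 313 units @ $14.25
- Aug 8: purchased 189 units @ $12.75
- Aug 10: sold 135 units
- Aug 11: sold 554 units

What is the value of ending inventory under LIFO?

Ending inventory = $1,990.60

Aug 10, 135 sold [LIFO — newest first]: 135 @ $12.75 = $1,721.25
Aug 11, 554 sold [LIFO — newest first]: 54 @ $12.75 + 313 @ $14.25 + 187 @ $13.45 = $7,663.90
Total COGS = $1,721.25 + $7,663.90 = $9,385.15
Ending inventory: 148 @ $13.45 = $1,990.60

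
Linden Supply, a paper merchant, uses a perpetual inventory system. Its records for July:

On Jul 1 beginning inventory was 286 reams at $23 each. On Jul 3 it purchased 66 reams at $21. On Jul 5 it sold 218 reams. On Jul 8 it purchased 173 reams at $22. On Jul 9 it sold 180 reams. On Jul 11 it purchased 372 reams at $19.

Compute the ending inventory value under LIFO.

Ending inventory = $9,989

Jul 5, 218 sold [LIFO — newest first]: 66 @ $21 + 152 @ $23 = $4,882
Jul 9, 180 sold [LIFO — newest first]: 173 @ $22 + 7 @ $23 = $3,967
Total COGS = $4,882 + $3,967 = $8,849
Ending inventory: 127 @ $23 + 372 @ $19 = $9,989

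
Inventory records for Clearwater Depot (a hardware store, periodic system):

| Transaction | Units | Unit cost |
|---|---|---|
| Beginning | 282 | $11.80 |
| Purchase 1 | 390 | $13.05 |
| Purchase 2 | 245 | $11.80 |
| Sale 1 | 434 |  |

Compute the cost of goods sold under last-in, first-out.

COGS = $5,357.45

Sale 1 (434) [LIFO — newest first]: 245 @ $11.80 + 189 @ $13.05 = $5,357.45
Ending inventory: 282 @ $11.80 + 201 @ $13.05 = $5,950.65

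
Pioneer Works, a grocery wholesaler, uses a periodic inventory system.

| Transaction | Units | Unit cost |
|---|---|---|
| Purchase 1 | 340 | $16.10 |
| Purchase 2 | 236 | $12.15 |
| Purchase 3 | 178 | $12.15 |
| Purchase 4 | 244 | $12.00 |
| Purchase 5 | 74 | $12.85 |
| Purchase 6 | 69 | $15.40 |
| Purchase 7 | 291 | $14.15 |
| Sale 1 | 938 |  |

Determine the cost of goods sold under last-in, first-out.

COGS = $12,218.15

Sale 1 (938) [LIFO — newest first]: 291 @ $14.15 + 69 @ $15.40 + 74 @ $12.85 + 244 @ $12.00 + 178 @ $12.15 + 82 @ $12.15 = $12,218.15
Ending inventory: 340 @ $16.10 + 154 @ $12.15 = $7,345.10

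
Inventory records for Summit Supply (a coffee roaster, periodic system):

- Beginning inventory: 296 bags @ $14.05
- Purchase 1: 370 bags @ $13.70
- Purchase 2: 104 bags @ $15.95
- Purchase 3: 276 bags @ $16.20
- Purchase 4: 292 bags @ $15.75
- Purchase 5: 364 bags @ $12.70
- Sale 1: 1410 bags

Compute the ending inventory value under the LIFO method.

Sale 1 (1410) [LIFO — newest first]: 364 @ $12.70 + 292 @ $15.75 + 276 @ $16.20 + 104 @ $15.95 + 370 @ $13.70 + 4 @ $14.05 = $20,477.00
Ending inventory: 292 @ $14.05 = $4,102.60
Check: goods available $24,579.60 = COGS $20,477.00 + ending $4,102.60

Ending inventory = $4,102.60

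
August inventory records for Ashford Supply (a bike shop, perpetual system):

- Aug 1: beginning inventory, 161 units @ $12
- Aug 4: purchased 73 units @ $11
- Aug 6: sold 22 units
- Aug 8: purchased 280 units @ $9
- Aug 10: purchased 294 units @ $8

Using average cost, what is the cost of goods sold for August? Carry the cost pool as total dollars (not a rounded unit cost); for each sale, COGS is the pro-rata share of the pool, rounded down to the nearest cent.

COGS = $257.13

After Aug 1: 161 on hand, pool $1,932.00 (≈ $12.0000 each)
After Aug 4: 234 on hand, pool $2,735.00 (≈ $11.6880 each)
Aug 6, sell 22: 22/234 × $2,735.00 → $257.13
After Aug 8: 492 on hand, pool $4,997.87 (≈ $10.1583 each)
After Aug 10: 786 on hand, pool $7,349.87 (≈ $9.3510 each)
Ending inventory (cost pool remaining) = $7,349.87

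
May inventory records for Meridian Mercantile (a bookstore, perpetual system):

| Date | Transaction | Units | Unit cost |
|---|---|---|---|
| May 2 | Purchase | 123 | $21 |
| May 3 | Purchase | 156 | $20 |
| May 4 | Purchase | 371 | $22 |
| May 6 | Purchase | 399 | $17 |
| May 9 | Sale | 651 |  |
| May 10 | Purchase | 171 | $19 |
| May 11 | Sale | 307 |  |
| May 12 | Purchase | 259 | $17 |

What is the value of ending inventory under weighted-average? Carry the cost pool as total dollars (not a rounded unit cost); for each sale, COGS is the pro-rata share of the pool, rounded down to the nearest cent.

Ending inventory = $9,506.27

After May 2: 123 on hand, pool $2,583.00 (≈ $21.0000 each)
After May 3: 279 on hand, pool $5,703.00 (≈ $20.4409 each)
After May 4: 650 on hand, pool $13,865.00 (≈ $21.3308 each)
After May 6: 1049 on hand, pool $20,648.00 (≈ $19.6835 each)
May 9, sell 651: 651/1049 × $20,648.00 → $12,813.96
After May 10: 569 on hand, pool $11,083.04 (≈ $19.4781 each)
May 11, sell 307: 307/569 × $11,083.04 → $5,979.77
After May 12: 521 on hand, pool $9,506.27 (≈ $18.2462 each)
Total COGS = $12,813.96 + $5,979.77 = $18,793.73
Ending inventory (cost pool remaining) = $9,506.27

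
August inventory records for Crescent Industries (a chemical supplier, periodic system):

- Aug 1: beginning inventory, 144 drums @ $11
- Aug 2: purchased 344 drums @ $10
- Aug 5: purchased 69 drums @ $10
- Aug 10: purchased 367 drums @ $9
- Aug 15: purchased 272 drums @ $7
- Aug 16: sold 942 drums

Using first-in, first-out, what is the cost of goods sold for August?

COGS = $9,143

Aug 16, 942 sold [FIFO — oldest first]: 144 @ $11 + 344 @ $10 + 69 @ $10 + 367 @ $9 + 18 @ $7 = $9,143
Ending inventory: 254 @ $7 = $1,778
Check: goods available $10,921 = COGS $9,143 + ending $1,778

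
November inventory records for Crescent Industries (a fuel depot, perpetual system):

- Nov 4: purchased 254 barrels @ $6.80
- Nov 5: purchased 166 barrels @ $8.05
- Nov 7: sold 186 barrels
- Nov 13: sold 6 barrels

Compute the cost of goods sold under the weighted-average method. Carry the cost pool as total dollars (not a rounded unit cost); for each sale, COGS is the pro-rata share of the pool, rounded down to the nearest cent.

COGS = $1,400.45

After Nov 4: 254 on hand, pool $1,727.20 (≈ $6.8000 each)
After Nov 5: 420 on hand, pool $3,063.50 (≈ $7.2940 each)
Nov 7, sell 186: 186/420 × $3,063.50 → $1,356.69
Nov 13, sell 6: 6/234 × $1,706.81 → $43.76
Total COGS = $1,356.69 + $43.76 = $1,400.45
Ending inventory (cost pool remaining) = $1,663.05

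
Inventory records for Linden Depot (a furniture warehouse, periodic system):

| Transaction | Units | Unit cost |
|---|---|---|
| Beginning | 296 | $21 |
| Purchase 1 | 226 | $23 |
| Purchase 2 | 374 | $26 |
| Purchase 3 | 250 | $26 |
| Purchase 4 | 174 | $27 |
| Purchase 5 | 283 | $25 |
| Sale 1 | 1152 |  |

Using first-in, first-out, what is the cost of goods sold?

Sale 1 (1152) [FIFO — oldest first]: 296 @ $21 + 226 @ $23 + 374 @ $26 + 250 @ $26 + 6 @ $27 = $27,800
Ending inventory: 168 @ $27 + 283 @ $25 = $11,611

COGS = $27,800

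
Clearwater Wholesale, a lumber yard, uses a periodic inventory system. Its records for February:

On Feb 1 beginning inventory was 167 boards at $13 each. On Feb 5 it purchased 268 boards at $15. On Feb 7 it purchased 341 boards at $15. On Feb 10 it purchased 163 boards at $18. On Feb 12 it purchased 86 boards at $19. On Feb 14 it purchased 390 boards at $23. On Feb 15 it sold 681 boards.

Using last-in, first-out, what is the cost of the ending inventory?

Feb 15, 681 sold [LIFO — newest first]: 390 @ $23 + 86 @ $19 + 163 @ $18 + 42 @ $15 = $14,168
Ending inventory: 167 @ $13 + 268 @ $15 + 299 @ $15 = $10,676
Check: goods available $24,844 = COGS $14,168 + ending $10,676

Ending inventory = $10,676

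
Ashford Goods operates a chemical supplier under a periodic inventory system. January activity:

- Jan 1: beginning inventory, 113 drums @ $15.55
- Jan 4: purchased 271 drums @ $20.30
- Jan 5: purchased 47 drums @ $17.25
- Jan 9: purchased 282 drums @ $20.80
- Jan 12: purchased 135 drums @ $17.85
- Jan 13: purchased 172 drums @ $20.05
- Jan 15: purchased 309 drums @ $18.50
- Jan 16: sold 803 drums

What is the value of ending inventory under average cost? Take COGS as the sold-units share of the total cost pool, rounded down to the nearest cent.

Jan 16, sell 803: 803/1329 × $25,509.65 → $15,413.27
Ending inventory (cost pool remaining) = $10,096.38
Check: goods available $25,509.65 = COGS $15,413.27 + ending $10,096.38

Ending inventory = $10,096.38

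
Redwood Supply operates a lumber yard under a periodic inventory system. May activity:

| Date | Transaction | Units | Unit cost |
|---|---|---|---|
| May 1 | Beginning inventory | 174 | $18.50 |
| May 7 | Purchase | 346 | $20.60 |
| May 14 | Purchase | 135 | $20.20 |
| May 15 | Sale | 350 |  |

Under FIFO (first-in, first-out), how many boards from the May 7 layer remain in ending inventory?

170

May 15, 350 sold [FIFO — oldest first]: 174 @ $18.50 + 176 @ $20.60 = $6,844.60
Ending inventory: 170 @ $20.60 + 135 @ $20.20 = $6,229.00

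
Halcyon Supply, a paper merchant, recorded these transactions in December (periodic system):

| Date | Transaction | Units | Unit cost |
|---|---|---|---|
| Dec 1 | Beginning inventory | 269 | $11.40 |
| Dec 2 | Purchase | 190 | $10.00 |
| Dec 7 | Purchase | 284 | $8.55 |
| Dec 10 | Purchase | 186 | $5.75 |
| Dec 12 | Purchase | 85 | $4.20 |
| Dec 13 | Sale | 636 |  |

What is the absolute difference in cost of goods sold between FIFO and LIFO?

$1,815.25

FIFO COGS: 269 @ $11.40 + 190 @ $10.00 + 177 @ $8.55 = $6,479.95
LIFO COGS: 85 @ $4.20 + 186 @ $5.75 + 284 @ $8.55 + 81 @ $10.00 = $4,664.70
Difference = |$6,479.95 − $4,664.70| = $1,815.25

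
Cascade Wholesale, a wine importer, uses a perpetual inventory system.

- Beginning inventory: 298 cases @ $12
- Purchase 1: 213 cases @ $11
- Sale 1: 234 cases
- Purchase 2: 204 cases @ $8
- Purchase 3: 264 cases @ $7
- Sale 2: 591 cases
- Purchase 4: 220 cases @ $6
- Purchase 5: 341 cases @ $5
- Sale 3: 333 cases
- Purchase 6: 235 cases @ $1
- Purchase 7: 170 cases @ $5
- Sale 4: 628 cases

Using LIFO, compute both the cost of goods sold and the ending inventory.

Sale 1 (234) [LIFO — newest first]: 213 @ $11 + 21 @ $12 = $2,595
Sale 2 (591) [LIFO — newest first]: 264 @ $7 + 204 @ $8 + 123 @ $12 = $4,956
Sale 3 (333) [LIFO — newest first]: 333 @ $5 = $1,665
Sale 4 (628) [LIFO — newest first]: 170 @ $5 + 235 @ $1 + 8 @ $5 + 215 @ $6 = $2,415
Total COGS = $2,595 + $4,956 + $1,665 + $2,415 = $11,631
Ending inventory: 154 @ $12 + 5 @ $6 = $1,878

COGS = $11,631; ending inventory = $1,878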